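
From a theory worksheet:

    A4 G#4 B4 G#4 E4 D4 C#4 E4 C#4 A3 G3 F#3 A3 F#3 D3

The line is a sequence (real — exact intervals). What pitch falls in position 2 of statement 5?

Grouping in 5s, the 2nd note of each cell is G#4, C#4, F#3.
Extending down a 5th: B2 → E2.

E2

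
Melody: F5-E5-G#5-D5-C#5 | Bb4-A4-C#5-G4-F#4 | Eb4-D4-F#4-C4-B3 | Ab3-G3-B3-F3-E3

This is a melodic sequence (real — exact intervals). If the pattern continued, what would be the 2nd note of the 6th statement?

With 5-note cells, note 2 of each statement runs E5, A4, D4, G3.
Extending down a 5th: C3 → F2.

F2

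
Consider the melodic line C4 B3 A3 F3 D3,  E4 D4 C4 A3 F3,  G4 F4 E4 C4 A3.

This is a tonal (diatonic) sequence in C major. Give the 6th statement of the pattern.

With a 5-note motive the entries are C4, E4, G4, each up a 3rd from the previous.
Carrying on: B4 → D5 → F5.
From F5 the diatonic shape gives F5 E5 D5 B4 G4.

F5 E5 D5 B4 G4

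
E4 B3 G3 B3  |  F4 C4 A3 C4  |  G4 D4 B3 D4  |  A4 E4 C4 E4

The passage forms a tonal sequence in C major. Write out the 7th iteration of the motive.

D5 A4 F4 A4

Unit = 4 notes; the statements start on E4, F4, G4, A4, moving up a 2nd each time.
Carrying on: B4 → C5 → D5.
From D5 the diatonic shape gives D5 A4 F4 A4.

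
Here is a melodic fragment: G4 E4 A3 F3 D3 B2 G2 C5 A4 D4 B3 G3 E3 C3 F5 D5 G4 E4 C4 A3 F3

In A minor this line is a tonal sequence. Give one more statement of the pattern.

The 7-note cells begin on G4, C5, F5 — each up a 4th from the last.
Statement 4 starts on B5 and keeps the same diatonic contour: B5 G5 C5 A4 F4 D4 B3.

B5 G5 C5 A4 F4 D4 B3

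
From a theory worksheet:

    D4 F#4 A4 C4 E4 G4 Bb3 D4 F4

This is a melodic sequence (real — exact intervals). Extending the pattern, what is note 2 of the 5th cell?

Bb3

The unit is 3 notes. Position-2 pitches of the 3 shown cells: F#4, E4, D4.
Carrying that down a 2nd forward: C4 → Bb3.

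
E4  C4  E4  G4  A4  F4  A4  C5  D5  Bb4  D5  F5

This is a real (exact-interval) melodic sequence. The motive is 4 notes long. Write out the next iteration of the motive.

Unit = 4 notes; the statements start on E4, A4, D5, moving up a 4th each time.
From G5 the exact shape gives G5 Eb5 G5 Bb5.

G5 Eb5 G5 Bb5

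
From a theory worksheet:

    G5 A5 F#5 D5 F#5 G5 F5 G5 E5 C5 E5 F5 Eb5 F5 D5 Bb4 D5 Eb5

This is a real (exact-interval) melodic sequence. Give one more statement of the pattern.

Taking 6-note groups, the heads are G5, F5, Eb5: the pattern moves down a 2nd.
From Db5 the exact shape gives Db5 Eb5 C5 Ab4 C5 Db5.

Db5 Eb5 C5 Ab4 C5 Db5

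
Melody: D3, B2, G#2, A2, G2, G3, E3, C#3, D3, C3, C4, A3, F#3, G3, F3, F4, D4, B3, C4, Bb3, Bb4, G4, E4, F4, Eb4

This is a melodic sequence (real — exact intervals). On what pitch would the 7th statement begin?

Ab5

The 5-note cells begin on D3, G3, C4, F4, Bb4 — each up a 4th from the last.
Continuing: Eb5 → Ab5. Statement 7 starts on Ab5.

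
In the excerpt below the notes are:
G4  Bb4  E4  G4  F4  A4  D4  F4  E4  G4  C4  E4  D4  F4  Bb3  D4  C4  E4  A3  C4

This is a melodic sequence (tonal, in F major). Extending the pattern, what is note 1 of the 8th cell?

With 4-note cells, note 1 of each statement runs G4, F4, E4, D4, C4.
Carrying that down a 2nd forward: Bb3 → A3 → G3.

G3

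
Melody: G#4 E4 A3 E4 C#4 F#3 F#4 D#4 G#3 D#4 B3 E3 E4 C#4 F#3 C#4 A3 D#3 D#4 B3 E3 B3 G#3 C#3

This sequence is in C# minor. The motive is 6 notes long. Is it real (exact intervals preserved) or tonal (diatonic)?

tonal

Every note is diatonic to C# minor.
Cell 1 has -4 semitones from note 1 to 2, but cell 2 has -3 — the interval quality changes while the contour stays the same, which is the hallmark of a tonal sequence.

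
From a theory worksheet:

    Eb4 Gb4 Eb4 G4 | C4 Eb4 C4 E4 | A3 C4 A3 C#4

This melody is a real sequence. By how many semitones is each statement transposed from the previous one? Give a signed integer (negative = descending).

Taking 4-note groups, the heads are Eb4, C4, A3: the pattern moves down a 3rd.
Eb4→C4 is 60 − 63 = -3 semitones.

-3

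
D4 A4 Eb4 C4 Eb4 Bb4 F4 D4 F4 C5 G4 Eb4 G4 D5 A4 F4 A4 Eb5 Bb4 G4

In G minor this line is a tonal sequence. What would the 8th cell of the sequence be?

D5 A5 Eb5 C5

The 4-note cells begin on D4, Eb4, F4, G4, A4 — each up a 2nd from the last.
Carrying on: Bb4 → C5 → D5.
Statement 8 starts on D5 and keeps the same diatonic contour: D5 A5 Eb5 C5.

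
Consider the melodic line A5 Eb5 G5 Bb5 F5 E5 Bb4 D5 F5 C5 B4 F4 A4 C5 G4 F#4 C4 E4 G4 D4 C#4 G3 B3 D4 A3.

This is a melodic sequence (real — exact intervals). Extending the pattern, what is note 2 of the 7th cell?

Grouping in 5s, the 2nd note of each cell is Eb5, Bb4, F4, C4, G3.
Extending down a 4th: D3 → A2.

A2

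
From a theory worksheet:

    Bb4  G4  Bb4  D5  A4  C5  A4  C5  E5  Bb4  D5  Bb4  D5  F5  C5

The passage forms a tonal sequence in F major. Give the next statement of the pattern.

E5 C5 E5 G5 D5

With a 5-note motive the entries are Bb4, C5, D5, each up a 2nd from the previous.
Statement 4 starts on E5 and keeps the same diatonic contour: E5 C5 E5 G5 D5.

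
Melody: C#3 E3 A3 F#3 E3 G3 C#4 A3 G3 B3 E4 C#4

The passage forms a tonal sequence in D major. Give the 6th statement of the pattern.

F#4 A4 D5 B4

Unit = 4 notes; the statements start on C#3, E3, G3, moving up a 3rd each time.
Extending up a 3rd: B3 → D4 → F#4.
Statement 6 starts on F#4 and keeps the same diatonic contour: F#4 A4 D5 B4.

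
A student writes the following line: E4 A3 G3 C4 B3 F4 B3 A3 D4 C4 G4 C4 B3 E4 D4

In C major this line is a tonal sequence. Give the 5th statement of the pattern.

B4 E4 D4 G4 F4

The 5-note cells begin on E4, F4, G4 — each up a 2nd from the last.
Extending up a 2nd: A4 → B4.
From B4 the diatonic shape gives B4 E4 D4 G4 F4.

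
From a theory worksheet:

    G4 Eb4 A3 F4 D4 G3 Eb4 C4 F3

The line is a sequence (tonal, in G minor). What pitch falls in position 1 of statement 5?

With 3-note cells, note 1 of each statement runs G4, F4, Eb4.
Carrying that down a 2nd forward: D4 → C4.

C4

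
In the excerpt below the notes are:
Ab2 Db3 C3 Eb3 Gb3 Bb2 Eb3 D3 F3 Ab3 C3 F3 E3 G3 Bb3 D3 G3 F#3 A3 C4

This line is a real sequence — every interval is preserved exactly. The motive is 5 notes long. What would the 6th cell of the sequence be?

With a 5-note motive the entries are Ab2, Bb2, C3, D3, each up a 2nd from the previous.
Carrying on: E3 → F#3.
So cell 6 is F#3 B3 A#3 C#4 E4.

F#3 B3 A#3 C#4 E4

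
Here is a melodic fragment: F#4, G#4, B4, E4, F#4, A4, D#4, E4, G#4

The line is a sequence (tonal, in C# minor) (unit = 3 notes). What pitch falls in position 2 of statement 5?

The unit is 3 notes. Position-2 pitches of the 3 shown cells: G#4, F#4, E4.
Carrying that down a 2nd forward: D#4 → C#4.

C#4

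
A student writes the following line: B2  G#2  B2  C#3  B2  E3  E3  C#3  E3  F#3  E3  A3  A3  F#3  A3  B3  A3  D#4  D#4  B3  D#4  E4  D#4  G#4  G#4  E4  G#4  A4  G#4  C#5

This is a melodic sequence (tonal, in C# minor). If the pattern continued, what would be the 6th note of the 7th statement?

B5

With 6-note cells, note 6 of each statement runs E3, A3, D#4, G#4, C#5.
Each moves up a 4th. Continuing: F#5 → B5.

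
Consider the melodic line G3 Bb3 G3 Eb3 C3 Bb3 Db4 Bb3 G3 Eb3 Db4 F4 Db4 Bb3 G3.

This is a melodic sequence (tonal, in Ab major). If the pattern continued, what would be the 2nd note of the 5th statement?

C5

Grouping in 5s, the 2nd note of each cell is Bb3, Db4, F4.
Carrying that up a 3rd forward: Ab4 → C5.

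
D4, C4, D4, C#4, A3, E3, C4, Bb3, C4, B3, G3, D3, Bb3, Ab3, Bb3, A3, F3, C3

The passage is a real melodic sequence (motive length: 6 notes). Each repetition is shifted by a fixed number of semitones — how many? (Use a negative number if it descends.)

-2

Taking 6-note groups, the heads are D4, C4, Bb3: the pattern moves down a 2nd.
D4→C4 is 60 − 62 = -2 semitones.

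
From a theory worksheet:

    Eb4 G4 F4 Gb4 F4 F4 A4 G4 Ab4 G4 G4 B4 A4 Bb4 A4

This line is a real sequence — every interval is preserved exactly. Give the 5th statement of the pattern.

B4 D#5 C#5 D5 C#5

With a 5-note motive the entries are Eb4, F4, G4, each up a 2nd from the previous.
Carrying on: A4 → B4.
From B4 the exact shape gives B4 D#5 C#5 D5 C#5.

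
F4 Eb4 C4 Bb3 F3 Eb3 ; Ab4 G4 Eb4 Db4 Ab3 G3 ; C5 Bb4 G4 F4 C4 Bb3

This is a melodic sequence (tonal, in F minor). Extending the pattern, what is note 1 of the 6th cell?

The unit is 6 notes. Position-1 pitches of the 3 shown cells: F4, Ab4, C5.
Carrying that up a 3rd forward: Eb5 → G5 → Bb5.

Bb5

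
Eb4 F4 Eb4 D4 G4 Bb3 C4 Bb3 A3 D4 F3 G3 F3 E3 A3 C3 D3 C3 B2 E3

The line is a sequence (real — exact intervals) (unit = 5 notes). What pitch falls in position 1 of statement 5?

Grouping in 5s, the 1st note of each cell is Eb4, Bb3, F3, C3.
From C3, down a 4th gives G2.

G2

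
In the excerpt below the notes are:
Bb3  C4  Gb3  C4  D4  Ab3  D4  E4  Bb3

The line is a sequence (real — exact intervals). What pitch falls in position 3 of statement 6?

With 3-note cells, note 3 of each statement runs Gb3, Ab3, Bb3.
Each moves up a 2nd. Continuing: C4 → D4 → E4.

E4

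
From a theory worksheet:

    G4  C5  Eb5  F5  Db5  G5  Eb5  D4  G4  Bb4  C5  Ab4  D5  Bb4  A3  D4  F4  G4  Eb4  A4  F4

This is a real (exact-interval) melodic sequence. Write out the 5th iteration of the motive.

Unit = 7 notes; the statements start on G4, D4, A3, moving down a 4th each time.
Extending down a 4th: E3 → B2.
So cell 5 is B2 E3 G3 A3 F3 B3 G3.

B2 E3 G3 A3 F3 B3 G3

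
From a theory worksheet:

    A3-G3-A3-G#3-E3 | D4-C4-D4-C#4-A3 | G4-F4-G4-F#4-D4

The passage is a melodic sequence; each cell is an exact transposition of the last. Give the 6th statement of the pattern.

Bb5 Ab5 Bb5 A5 F5

With a 5-note motive the entries are A3, D4, G4, each up a 4th from the previous.
Carrying on: C5 → F5 → Bb5.
So cell 6 is Bb5 Ab5 Bb5 A5 F5.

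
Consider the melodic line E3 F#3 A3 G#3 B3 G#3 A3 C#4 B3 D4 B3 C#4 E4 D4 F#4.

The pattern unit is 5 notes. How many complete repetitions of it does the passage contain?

3

15 notes in groups of 5 gives 15/5 = 3 statements.
Starts: E3, G#3, B3 — each up a 3rd.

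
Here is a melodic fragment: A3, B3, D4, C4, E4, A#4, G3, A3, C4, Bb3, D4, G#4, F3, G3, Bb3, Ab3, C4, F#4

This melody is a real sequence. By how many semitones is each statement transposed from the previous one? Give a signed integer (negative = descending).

Unit = 6 notes; the statements start on A3, G3, F3, moving down a 2nd each time.
A3 to G3 spans -2 semitones.

-2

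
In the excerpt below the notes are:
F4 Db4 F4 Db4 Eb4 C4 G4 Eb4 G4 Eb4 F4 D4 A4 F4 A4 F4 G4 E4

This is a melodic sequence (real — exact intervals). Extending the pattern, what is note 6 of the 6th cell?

A#4

With 6-note cells, note 6 of each statement runs C4, D4, E4.
Each moves up a 2nd. Continuing: F#4 → G#4 → A#4.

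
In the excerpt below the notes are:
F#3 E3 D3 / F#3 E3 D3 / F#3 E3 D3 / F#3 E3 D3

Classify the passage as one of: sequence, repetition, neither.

repetition

Each 3-note cell is identical (F#3 E3 D3), restated at the same pitch.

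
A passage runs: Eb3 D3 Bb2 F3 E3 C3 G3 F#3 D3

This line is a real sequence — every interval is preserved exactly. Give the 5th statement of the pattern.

Taking 3-note groups, the heads are Eb3, F3, G3: the pattern moves up a 2nd.
Carrying on: A3 → B3.
Statement 5 starts on B3 and keeps the same exact contour: B3 A#3 F#3.

B3 A#3 F#3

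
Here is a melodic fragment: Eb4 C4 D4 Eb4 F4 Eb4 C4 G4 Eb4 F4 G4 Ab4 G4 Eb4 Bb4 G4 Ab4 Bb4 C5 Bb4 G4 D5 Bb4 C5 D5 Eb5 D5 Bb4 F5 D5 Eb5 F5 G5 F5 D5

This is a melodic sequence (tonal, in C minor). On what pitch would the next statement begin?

Ab5

With a 7-note motive the entries are Eb4, G4, Bb4, D5, F5, each up a 3rd from the previous.
One more step up a 3rd gives Ab5.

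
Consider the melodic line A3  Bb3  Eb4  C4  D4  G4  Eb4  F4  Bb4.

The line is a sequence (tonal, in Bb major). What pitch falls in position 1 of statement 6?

D5

The unit is 3 notes. Position-1 pitches of the 3 shown cells: A3, C4, Eb4.
Extending up a 3rd: G4 → Bb4 → D5.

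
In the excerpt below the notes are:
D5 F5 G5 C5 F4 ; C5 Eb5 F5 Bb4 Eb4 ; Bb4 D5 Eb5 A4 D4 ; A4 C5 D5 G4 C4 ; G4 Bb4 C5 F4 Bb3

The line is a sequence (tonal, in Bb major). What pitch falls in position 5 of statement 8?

F3

Grouping in 5s, the 5th note of each cell is F4, Eb4, D4, C4, Bb3.
Each moves down a 2nd. Continuing: A3 → G3 → F3.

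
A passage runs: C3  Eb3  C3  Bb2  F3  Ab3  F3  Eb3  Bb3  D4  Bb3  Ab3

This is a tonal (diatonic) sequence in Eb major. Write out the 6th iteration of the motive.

Unit = 4 notes; the statements start on C3, F3, Bb3, moving up a 4th each time.
Continuing the starts: Eb4 → Ab4 → D5.
From D5 the diatonic shape gives D5 F5 D5 C5.

D5 F5 D5 C5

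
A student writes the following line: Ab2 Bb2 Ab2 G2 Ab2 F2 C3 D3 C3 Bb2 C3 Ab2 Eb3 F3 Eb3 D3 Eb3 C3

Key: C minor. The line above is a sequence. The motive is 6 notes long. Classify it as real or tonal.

Every note is diatonic to C minor.
Cell 1 has -1 semitones from note 3 to 4, but cell 2 has -2 — the interval quality changes while the contour stays the same, which is the hallmark of a tonal sequence.

tonal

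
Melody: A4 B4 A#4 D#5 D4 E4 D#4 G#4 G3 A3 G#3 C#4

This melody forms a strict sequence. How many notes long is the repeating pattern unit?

There are 12 notes; a 4-note unit gives 3 cells:
A4 B4 A#4 D#5 | D4 E4 D#4 G#4 | G3 A3 G#3 C#4
Every group is a transposition down a 5th of the one before; no shorter unit works.

4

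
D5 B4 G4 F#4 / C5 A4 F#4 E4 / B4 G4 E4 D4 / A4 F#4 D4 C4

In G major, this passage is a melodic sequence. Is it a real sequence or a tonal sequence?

Every note is diatonic to G major.
Cell 1 has -4 semitones from note 2 to 3, but cell 2 has -3 — the interval quality changes while the contour stays the same, which is the hallmark of a tonal sequence.

tonal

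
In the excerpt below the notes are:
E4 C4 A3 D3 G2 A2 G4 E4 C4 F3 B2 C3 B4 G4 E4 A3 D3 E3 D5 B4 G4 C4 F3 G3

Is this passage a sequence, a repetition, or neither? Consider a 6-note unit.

sequence

Each 6-note cell is the previous one transposed up a 3rd.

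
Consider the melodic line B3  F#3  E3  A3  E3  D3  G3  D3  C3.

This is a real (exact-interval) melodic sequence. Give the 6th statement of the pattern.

The 3-note cells begin on B3, A3, G3 — each down a 2nd from the last.
Carrying on: F3 → Eb3 → Db3.
So cell 6 is Db3 Ab2 Gb2.

Db3 Ab2 Gb2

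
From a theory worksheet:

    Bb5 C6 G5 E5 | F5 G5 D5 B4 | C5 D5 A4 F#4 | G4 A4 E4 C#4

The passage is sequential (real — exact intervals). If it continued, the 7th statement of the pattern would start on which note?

Taking 4-note groups, the heads are Bb5, F5, C5, G4: the pattern moves down a 4th.
Continuing: D4 → A3 → E3. Statement 7 starts on E3.

E3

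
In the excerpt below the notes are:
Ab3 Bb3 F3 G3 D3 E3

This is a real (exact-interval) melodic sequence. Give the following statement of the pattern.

B2 C#3

The 2-note cells begin on Ab3, F3, D3 — each down a 3rd from the last.
So cell 4 is B2 C#3.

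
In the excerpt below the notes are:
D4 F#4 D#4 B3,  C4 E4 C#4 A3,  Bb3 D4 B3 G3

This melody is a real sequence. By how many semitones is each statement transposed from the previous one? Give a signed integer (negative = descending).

-2

With a 4-note motive the entries are D4, C4, Bb3, each down a 2nd from the previous.
D4→C4 is 60 − 62 = -2 semitones.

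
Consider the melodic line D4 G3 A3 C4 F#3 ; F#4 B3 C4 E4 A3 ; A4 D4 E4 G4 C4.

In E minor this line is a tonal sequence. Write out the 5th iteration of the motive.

E5 A4 B4 D5 G4

The 5-note cells begin on D4, F#4, A4 — each up a 3rd from the last.
Extending up a 3rd: C5 → E5.
From E5 the diatonic shape gives E5 A4 B4 D5 G4.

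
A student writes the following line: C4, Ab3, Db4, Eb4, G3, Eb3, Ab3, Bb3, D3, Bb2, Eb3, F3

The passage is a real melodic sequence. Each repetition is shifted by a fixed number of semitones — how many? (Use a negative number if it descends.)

Taking 4-note groups, the heads are C4, G3, D3: the pattern moves down a 4th.
Counting half-steps from C4 to G3: -5.

-5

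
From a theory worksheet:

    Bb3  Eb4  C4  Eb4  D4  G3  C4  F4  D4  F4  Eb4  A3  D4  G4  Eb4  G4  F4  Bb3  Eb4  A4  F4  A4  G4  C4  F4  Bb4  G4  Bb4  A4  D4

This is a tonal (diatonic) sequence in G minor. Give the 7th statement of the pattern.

A4 D5 Bb4 D5 C5 F4

The 6-note cells begin on Bb3, C4, D4, Eb4, F4 — each up a 2nd from the last.
Carrying on: G4 → A4.
From A4 the diatonic shape gives A4 D5 Bb4 D5 C5 F4.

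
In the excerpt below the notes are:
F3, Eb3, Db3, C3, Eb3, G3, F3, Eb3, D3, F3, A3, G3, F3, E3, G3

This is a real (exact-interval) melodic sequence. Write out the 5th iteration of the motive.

Unit = 5 notes; the statements start on F3, G3, A3, moving up a 2nd each time.
Continuing the starts: B3 → C#4.
Statement 5 starts on C#4 and keeps the same exact contour: C#4 B3 A3 G#3 B3.

C#4 B3 A3 G#3 B3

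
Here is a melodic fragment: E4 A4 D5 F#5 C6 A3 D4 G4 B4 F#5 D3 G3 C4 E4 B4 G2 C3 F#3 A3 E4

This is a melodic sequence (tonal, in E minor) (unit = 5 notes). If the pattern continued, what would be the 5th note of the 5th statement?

The unit is 5 notes. Position-5 pitches of the 4 shown cells: C6, F#5, B4, E4.
One more down a 5th gives A3.

A3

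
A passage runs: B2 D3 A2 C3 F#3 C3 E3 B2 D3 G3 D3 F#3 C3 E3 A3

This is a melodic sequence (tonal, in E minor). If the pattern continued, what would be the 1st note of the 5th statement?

With 5-note cells, note 1 of each statement runs B2, C3, D3.
Each moves up a 2nd. Continuing: E3 → F#3.

F#3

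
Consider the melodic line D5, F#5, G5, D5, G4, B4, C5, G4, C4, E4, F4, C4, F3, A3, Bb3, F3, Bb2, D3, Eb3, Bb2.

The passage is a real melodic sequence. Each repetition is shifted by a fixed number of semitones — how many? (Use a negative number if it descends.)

-7

Taking 4-note groups, the heads are D5, G4, C4, F3, Bb2: the pattern moves down a 5th.
D5→G4 is 67 − 74 = -7 semitones.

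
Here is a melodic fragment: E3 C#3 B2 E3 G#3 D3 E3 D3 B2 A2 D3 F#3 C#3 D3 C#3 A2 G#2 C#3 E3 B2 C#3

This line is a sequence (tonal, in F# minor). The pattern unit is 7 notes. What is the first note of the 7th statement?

Unit = 7 notes; the statements start on E3, D3, C#3, moving down a 2nd each time.
Continuing: B2 → A2 → G#2 → F#2. Statement 7 starts on F#2.

F#2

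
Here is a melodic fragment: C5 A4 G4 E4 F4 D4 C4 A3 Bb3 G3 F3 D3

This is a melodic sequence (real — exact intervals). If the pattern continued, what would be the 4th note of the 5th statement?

The unit is 4 notes. Position-4 pitches of the 3 shown cells: E4, A3, D3.
Carrying that down a 5th forward: G2 → C2.

C2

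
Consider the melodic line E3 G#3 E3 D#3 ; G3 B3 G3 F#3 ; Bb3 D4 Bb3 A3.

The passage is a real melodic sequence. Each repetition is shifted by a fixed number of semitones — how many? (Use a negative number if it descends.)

With a 4-note motive the entries are E3, G3, Bb3, each up a 3rd from the previous.
Counting half-steps from E3 to G3: 3.

3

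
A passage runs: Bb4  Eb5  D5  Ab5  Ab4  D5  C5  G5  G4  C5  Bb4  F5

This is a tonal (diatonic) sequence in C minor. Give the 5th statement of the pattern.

Unit = 4 notes; the statements start on Bb4, Ab4, G4, moving down a 2nd each time.
Carrying on: F4 → Eb4.
So cell 5 is Eb4 Ab4 G4 D5.

Eb4 Ab4 G4 D5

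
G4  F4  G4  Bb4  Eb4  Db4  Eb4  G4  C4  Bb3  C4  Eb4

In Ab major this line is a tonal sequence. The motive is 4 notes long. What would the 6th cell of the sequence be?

Unit = 4 notes; the statements start on G4, Eb4, C4, moving down a 3rd each time.
Continuing the starts: Ab3 → F3 → Db3.
So cell 6 is Db3 C3 Db3 F3.

Db3 C3 Db3 F3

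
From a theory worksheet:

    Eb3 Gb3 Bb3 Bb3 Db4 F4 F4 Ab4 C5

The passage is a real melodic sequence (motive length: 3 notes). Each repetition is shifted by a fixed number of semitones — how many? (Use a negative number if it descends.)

With a 3-note motive the entries are Eb3, Bb3, F4, each up a 5th from the previous.
Eb3 to Bb3 spans +7 semitones.

7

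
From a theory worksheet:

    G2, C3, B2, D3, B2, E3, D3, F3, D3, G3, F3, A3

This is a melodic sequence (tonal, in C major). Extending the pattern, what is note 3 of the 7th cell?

Grouping in 4s, the 3rd note of each cell is B2, D3, F3.
Carrying that up a 3rd forward: A3 → C4 → E4 → G4.

G4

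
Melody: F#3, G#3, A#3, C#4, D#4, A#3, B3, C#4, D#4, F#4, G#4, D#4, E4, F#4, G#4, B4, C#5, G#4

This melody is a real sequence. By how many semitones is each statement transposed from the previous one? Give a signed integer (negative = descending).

5

Unit = 6 notes; the statements start on F#3, B3, E4, moving up a 4th each time.
Counting half-steps from F#3 to B3: 5.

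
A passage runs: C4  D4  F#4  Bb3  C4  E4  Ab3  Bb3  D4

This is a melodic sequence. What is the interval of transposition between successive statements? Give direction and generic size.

down a 2nd

Unit = 3 notes; the statements start on C4, Bb3, Ab3, moving down a 2nd each time.
C4 to Bb3 is down a 2nd.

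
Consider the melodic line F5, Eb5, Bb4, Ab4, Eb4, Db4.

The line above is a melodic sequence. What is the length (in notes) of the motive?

2

Try groups of 2 (3 cells in 6 notes):
F5 Eb5 | Bb4 Ab4 | Eb4 Db4
Every group is a transposition down a 5th of the one before; no shorter unit works.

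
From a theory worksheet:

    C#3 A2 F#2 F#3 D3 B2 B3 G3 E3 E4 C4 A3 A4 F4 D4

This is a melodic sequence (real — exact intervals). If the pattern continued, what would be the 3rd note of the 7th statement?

Grouping in 3s, the 3rd note of each cell is F#2, B2, E3, A3, D4.
Carrying that up a 4th forward: G4 → C5.

C5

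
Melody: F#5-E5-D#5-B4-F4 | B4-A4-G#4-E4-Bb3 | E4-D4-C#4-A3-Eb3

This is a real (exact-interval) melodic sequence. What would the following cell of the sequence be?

A3 G3 F#3 D3 Ab2

The 5-note cells begin on F#5, B4, E4 — each down a 5th from the last.
So cell 4 is A3 G3 F#3 D3 Ab2.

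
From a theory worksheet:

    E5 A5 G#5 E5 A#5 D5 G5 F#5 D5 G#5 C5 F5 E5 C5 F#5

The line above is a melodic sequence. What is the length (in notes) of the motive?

5

15 notes total. Splitting into 3 groups of 5:
E5 A5 G#5 E5 A#5 | D5 G5 F#5 D5 G#5 | C5 F5 E5 C5 F#5
That's a consistent down a 2nd shift per cell, and no other grouping gives one.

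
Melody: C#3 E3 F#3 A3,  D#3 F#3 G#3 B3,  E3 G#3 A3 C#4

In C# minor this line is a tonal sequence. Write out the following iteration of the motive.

With a 4-note motive the entries are C#3, D#3, E3, each up a 2nd from the previous.
So cell 4 is F#3 A3 B3 D#4.

F#3 A3 B3 D#4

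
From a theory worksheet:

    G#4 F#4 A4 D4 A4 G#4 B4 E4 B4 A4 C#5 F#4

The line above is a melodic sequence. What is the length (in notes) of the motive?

4

12 notes total. Splitting into 3 groups of 4:
G#4 F#4 A4 D4 | A4 G#4 B4 E4 | B4 A4 C#5 F#4
Every group is a transposition up a 2nd of the one before; no shorter unit works.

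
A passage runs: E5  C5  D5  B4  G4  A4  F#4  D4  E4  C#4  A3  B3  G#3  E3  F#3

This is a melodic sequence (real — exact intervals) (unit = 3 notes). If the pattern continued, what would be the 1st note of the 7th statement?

A#2

Grouping in 3s, the 1st note of each cell is E5, B4, F#4, C#4, G#3.
Extending down a 4th: D#3 → A#2.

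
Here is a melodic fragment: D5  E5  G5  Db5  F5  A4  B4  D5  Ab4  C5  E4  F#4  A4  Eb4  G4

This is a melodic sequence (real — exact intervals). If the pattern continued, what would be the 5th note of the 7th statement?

B2

The unit is 5 notes. Position-5 pitches of the 3 shown cells: F5, C5, G4.
Extending down a 4th: D4 → A3 → E3 → B2.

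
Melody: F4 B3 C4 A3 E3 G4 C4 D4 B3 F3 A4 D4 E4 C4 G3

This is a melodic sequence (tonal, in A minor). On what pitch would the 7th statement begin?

E5

Unit = 5 notes; the statements start on F4, G4, A4, moving up a 2nd each time.
Extending the heads up a 2nd: B4 → C5 → D5 → E5.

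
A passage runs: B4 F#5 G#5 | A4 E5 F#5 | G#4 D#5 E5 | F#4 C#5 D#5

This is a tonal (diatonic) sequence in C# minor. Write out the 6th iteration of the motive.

With a 3-note motive the entries are B4, A4, G#4, F#4, each down a 2nd from the previous.
Continuing the starts: E4 → D#4.
Statement 6 starts on D#4 and keeps the same diatonic contour: D#4 A4 B4.

D#4 A4 B4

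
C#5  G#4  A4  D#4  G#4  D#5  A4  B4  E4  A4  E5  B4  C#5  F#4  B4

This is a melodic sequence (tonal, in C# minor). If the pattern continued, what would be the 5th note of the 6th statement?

E5

The unit is 5 notes. Position-5 pitches of the 3 shown cells: G#4, A4, B4.
Each moves up a 2nd. Continuing: C#5 → D#5 → E5.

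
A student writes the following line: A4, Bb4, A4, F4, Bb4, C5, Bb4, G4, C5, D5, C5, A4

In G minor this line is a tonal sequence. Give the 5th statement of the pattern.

Eb5 F5 Eb5 C5

Unit = 4 notes; the statements start on A4, Bb4, C5, moving up a 2nd each time.
Continuing the starts: D5 → Eb5.
So cell 5 is Eb5 F5 Eb5 C5.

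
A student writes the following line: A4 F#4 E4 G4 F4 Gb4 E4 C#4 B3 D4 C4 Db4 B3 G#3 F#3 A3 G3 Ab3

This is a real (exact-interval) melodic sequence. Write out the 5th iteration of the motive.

C#3 A#2 G#2 B2 A2 Bb2

Unit = 6 notes; the statements start on A4, E4, B3, moving down a 4th each time.
Carrying on: F#3 → C#3.
So cell 5 is C#3 A#2 G#2 B2 A2 Bb2.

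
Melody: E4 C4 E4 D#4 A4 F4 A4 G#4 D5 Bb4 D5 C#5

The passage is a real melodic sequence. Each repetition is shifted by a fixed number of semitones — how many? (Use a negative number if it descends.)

5

With a 4-note motive the entries are E4, A4, D5, each up a 4th from the previous.
E4 to A4 spans +5 semitones.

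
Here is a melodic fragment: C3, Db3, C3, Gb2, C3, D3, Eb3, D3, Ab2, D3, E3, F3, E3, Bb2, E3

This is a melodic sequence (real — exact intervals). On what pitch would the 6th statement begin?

A#3

With a 5-note motive the entries are C3, D3, E3, each up a 2nd from the previous.
Extending the heads up a 2nd: F#3 → G#3 → A#3.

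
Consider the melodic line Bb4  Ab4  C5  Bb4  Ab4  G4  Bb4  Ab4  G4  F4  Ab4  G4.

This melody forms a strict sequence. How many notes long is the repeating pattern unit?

4

Try groups of 4 (3 cells in 12 notes):
Bb4 Ab4 C5 Bb4 | Ab4 G4 Bb4 Ab4 | G4 F4 Ab4 G4
That's a consistent down a 2nd shift per cell, and no other grouping gives one.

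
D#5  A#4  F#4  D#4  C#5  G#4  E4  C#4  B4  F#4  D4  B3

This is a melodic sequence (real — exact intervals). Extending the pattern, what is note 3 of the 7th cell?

Gb3

With 4-note cells, note 3 of each statement runs F#4, E4, D4.
Extending down a 2nd: C4 → Bb3 → Ab3 → Gb3.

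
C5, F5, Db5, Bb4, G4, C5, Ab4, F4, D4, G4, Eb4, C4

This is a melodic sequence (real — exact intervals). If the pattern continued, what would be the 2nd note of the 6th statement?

The unit is 4 notes. Position-2 pitches of the 3 shown cells: F5, C5, G4.
Each moves down a 4th. Continuing: D4 → A3 → E3.

E3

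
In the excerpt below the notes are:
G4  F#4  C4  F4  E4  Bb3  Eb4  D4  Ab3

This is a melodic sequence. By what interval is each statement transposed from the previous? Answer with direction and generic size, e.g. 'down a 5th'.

Unit = 3 notes; the statements start on G4, F4, Eb4, moving down a 2nd each time.
G4 to F4 is down a 2nd.

down a 2nd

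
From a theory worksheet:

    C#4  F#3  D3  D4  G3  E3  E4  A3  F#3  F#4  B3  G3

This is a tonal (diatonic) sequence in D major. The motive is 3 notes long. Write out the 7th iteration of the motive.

With a 3-note motive the entries are C#4, D4, E4, F#4, each up a 2nd from the previous.
Extending up a 2nd: G4 → A4 → B4.
Statement 7 starts on B4 and keeps the same diatonic contour: B4 E4 C#4.

B4 E4 C#4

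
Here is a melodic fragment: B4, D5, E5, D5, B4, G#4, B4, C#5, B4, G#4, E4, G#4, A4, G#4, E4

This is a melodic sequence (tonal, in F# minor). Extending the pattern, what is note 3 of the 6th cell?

B3

The unit is 5 notes. Position-3 pitches of the 3 shown cells: E5, C#5, A4.
Extending down a 3rd: F#4 → D4 → B3.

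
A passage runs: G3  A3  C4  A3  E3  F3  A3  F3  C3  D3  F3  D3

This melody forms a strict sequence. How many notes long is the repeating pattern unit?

Try groups of 4 (3 cells in 12 notes):
G3 A3 C4 A3 | E3 F3 A3 F3 | C3 D3 F3 D3
Every group is a transposition down a 3rd of the one before; no shorter unit works.

4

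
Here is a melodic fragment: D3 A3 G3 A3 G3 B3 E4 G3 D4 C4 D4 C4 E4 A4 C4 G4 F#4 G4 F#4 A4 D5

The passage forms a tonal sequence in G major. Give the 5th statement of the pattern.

Unit = 7 notes; the statements start on D3, G3, C4, moving up a 4th each time.
Carrying on: F#4 → B4.
Statement 5 starts on B4 and keeps the same diatonic contour: B4 F#5 E5 F#5 E5 G5 C6.

B4 F#5 E5 F#5 E5 G5 C6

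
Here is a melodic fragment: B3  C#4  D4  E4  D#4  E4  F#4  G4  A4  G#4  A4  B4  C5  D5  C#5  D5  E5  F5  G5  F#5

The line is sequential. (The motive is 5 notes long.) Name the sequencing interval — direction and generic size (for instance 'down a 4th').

up a 4th

Taking 5-note groups, the heads are B3, E4, A4, D5: the pattern moves up a 4th.
B3 to E4 is up a 4th.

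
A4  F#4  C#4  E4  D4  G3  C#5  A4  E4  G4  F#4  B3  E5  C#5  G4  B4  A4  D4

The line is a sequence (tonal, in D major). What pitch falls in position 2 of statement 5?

With 6-note cells, note 2 of each statement runs F#4, A4, C#5.
Extending up a 3rd: E5 → G5.

G5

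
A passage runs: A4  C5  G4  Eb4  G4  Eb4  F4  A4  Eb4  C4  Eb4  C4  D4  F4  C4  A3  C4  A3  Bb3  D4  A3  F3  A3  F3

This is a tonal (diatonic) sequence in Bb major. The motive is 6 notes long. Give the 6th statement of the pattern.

The 6-note cells begin on A4, F4, D4, Bb3 — each down a 3rd from the last.
Carrying on: G3 → Eb3.
Statement 6 starts on Eb3 and keeps the same diatonic contour: Eb3 G3 D3 Bb2 D3 Bb2.

Eb3 G3 D3 Bb2 D3 Bb2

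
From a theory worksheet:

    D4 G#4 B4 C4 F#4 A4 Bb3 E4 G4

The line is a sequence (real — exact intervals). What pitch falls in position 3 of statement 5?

With 3-note cells, note 3 of each statement runs B4, A4, G4.
Extending down a 2nd: F4 → Eb4.

Eb4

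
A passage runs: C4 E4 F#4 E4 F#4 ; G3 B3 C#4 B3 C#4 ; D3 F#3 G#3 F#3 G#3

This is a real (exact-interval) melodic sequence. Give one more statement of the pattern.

With a 5-note motive the entries are C4, G3, D3, each down a 4th from the previous.
So cell 4 is A2 C#3 D#3 C#3 D#3.

A2 C#3 D#3 C#3 D#3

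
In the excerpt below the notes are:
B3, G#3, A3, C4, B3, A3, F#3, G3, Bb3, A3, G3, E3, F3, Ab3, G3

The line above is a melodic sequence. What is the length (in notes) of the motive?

Try groups of 5 (3 cells in 15 notes):
B3 G#3 A3 C4 B3 | A3 F#3 G3 Bb3 A3 | G3 E3 F3 Ab3 G3
That's a consistent down a 2nd shift per cell, and no other grouping gives one.

5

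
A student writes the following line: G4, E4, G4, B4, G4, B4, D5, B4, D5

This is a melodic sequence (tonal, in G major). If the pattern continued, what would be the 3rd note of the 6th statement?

C6

With 3-note cells, note 3 of each statement runs G4, B4, D5.
Each moves up a 3rd. Continuing: F#5 → A5 → C6.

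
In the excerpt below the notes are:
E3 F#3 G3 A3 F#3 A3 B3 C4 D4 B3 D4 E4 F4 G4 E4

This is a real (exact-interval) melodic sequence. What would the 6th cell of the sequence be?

With a 5-note motive the entries are E3, A3, D4, each up a 4th from the previous.
Continuing the starts: G4 → C5 → F5.
Statement 6 starts on F5 and keeps the same exact contour: F5 G5 Ab5 Bb5 G5.

F5 G5 Ab5 Bb5 G5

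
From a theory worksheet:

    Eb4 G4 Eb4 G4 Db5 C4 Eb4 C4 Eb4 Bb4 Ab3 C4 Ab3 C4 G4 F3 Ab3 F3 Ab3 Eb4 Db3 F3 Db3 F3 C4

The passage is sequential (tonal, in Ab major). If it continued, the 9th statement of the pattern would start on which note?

C2

The 5-note cells begin on Eb4, C4, Ab3, F3, Db3 — each down a 3rd from the last.
Continuing: Bb2 → G2 → Eb2 → C2. Statement 9 starts on C2.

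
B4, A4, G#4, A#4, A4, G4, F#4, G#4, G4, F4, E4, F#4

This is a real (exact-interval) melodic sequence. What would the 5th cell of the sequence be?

Eb4 Db4 C4 D4

Unit = 4 notes; the statements start on B4, A4, G4, moving down a 2nd each time.
Extending down a 2nd: F4 → Eb4.
From Eb4 the exact shape gives Eb4 Db4 C4 D4.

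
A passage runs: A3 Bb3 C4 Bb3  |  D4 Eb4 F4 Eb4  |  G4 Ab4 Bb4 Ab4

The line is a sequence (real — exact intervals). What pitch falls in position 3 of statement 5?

With 4-note cells, note 3 of each statement runs C4, F4, Bb4.
Each moves up a 4th. Continuing: Eb5 → Ab5.

Ab5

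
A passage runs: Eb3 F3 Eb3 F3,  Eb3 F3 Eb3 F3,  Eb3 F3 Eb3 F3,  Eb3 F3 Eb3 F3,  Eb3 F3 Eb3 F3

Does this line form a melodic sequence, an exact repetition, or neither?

Each 4-note cell is identical (Eb3 F3 Eb3 F3), restated at the same pitch.

repetition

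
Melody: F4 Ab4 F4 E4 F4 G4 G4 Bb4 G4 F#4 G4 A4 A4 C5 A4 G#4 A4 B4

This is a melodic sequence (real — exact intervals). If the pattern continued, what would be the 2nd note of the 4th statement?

D5

With 6-note cells, note 2 of each statement runs Ab4, Bb4, C5.
From C5, up a 2nd gives D5.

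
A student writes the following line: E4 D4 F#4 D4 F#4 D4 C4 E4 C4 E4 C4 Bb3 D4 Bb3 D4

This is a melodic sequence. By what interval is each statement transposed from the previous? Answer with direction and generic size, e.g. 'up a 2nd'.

The 5-note cells begin on E4, D4, C4 — each down a 2nd from the last.
From E4 to D4: down a 2nd.

down a 2nd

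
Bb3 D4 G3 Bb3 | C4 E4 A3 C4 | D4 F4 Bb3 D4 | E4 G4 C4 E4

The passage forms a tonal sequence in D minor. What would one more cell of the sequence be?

Unit = 4 notes; the statements start on Bb3, C4, D4, E4, moving up a 2nd each time.
Statement 5 starts on F4 and keeps the same diatonic contour: F4 A4 D4 F4.

F4 A4 D4 F4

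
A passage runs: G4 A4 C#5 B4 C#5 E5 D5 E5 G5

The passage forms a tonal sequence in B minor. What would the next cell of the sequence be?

F#5 G5 B5

Taking 3-note groups, the heads are G4, B4, D5: the pattern moves up a 3rd.
From F#5 the diatonic shape gives F#5 G5 B5.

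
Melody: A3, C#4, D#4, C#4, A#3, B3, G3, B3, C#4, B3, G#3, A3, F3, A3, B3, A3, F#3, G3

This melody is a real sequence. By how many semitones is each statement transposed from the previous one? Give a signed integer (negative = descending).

-2

Taking 6-note groups, the heads are A3, G3, F3: the pattern moves down a 2nd.
A3 to G3 spans -2 semitones.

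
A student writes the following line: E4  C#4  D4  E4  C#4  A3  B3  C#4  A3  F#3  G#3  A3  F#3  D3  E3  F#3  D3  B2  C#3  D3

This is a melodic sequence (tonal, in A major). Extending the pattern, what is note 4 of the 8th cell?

E2

Grouping in 4s, the 4th note of each cell is E4, C#4, A3, F#3, D3.
Each moves down a 3rd. Continuing: B2 → G#2 → E2.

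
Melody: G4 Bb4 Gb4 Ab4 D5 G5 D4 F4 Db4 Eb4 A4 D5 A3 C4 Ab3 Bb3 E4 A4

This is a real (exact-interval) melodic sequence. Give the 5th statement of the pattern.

B2 D3 Bb2 C3 F#3 B3

Taking 6-note groups, the heads are G4, D4, A3: the pattern moves down a 4th.
Extending down a 4th: E3 → B2.
From B2 the exact shape gives B2 D3 Bb2 C3 F#3 B3.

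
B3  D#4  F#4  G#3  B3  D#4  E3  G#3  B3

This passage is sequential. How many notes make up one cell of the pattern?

There are 9 notes; a 3-note unit gives 3 cells:
B3 D#4 F#4 | G#3 B3 D#4 | E3 G#3 B3
That's a consistent down a 3rd shift per cell, and no other grouping gives one.

3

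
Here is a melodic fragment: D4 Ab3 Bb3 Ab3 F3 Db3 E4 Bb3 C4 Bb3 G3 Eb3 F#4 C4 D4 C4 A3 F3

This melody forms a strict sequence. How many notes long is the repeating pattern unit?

6

Try groups of 6 (3 cells in 18 notes):
D4 Ab3 Bb3 Ab3 F3 Db3 | E4 Bb3 C4 Bb3 G3 Eb3 | F#4 C4 D4 C4 A3 F3
Every group is a transposition up a 2nd of the one before; no shorter unit works.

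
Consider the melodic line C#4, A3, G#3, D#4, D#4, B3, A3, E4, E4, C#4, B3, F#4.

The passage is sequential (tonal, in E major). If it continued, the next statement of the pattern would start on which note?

F#4

Unit = 4 notes; the statements start on C#4, D#4, E4, moving up a 2nd each time.
The next head, up a 2nd from E4, is F#4.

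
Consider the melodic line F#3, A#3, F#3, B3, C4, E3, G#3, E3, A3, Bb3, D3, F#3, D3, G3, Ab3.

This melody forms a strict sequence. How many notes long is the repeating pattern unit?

5

15 notes total. Splitting into 3 groups of 5:
F#3 A#3 F#3 B3 C4 | E3 G#3 E3 A3 Bb3 | D3 F#3 D3 G3 Ab3
Each cell is the previous one down a 2nd — so the unit is 5 notes.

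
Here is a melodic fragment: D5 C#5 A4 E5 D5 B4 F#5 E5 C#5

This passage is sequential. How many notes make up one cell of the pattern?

9 notes total. Splitting into 3 groups of 3:
D5 C#5 A4 | E5 D5 B4 | F#5 E5 C#5
Each cell is the previous one up a 2nd — so the unit is 3 notes.

3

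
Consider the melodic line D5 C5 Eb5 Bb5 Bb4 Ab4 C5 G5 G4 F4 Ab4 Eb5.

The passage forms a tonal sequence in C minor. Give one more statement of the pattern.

Eb4 D4 F4 C5

With a 4-note motive the entries are D5, Bb4, G4, each down a 3rd from the previous.
From Eb4 the diatonic shape gives Eb4 D4 F4 C5.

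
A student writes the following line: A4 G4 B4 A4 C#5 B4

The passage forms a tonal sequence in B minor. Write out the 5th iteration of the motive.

E5 D5

With a 2-note motive the entries are A4, B4, C#5, each up a 2nd from the previous.
Continuing the starts: D5 → E5.
Statement 5 starts on E5 and keeps the same diatonic contour: E5 D5.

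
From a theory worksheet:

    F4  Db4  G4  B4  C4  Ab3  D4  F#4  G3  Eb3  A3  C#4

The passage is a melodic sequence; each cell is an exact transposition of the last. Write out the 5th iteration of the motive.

With a 4-note motive the entries are F4, C4, G3, each down a 4th from the previous.
Carrying on: D3 → A2.
So cell 5 is A2 F2 B2 D#3.

A2 F2 B2 D#3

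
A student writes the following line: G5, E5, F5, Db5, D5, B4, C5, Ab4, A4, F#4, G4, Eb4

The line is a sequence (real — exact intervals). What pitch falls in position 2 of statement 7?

With 4-note cells, note 2 of each statement runs E5, B4, F#4.
Each moves down a 4th. Continuing: C#4 → G#3 → D#3 → A#2.

A#2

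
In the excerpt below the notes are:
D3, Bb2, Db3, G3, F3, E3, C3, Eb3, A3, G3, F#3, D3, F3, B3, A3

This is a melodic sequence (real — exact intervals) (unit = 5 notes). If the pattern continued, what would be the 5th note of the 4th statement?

The unit is 5 notes. Position-5 pitches of the 3 shown cells: F3, G3, A3.
Each moves up a 2nd; the next is B3.

B3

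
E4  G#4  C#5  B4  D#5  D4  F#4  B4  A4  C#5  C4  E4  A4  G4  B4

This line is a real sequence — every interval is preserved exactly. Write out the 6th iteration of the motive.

Unit = 5 notes; the statements start on E4, D4, C4, moving down a 2nd each time.
Carrying on: Bb3 → Ab3 → Gb3.
Statement 6 starts on Gb3 and keeps the same exact contour: Gb3 Bb3 Eb4 Db4 F4.

Gb3 Bb3 Eb4 Db4 F4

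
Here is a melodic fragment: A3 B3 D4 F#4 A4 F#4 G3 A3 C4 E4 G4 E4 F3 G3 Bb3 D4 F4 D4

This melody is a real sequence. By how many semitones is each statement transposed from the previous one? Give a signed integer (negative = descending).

-2

Taking 6-note groups, the heads are A3, G3, F3: the pattern moves down a 2nd.
Counting half-steps from A3 to G3: -2.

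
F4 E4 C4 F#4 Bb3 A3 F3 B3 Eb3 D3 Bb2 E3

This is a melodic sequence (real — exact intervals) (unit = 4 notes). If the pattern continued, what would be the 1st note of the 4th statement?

With 4-note cells, note 1 of each statement runs F4, Bb3, Eb3.
One more down a 5th gives Ab2.

Ab2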